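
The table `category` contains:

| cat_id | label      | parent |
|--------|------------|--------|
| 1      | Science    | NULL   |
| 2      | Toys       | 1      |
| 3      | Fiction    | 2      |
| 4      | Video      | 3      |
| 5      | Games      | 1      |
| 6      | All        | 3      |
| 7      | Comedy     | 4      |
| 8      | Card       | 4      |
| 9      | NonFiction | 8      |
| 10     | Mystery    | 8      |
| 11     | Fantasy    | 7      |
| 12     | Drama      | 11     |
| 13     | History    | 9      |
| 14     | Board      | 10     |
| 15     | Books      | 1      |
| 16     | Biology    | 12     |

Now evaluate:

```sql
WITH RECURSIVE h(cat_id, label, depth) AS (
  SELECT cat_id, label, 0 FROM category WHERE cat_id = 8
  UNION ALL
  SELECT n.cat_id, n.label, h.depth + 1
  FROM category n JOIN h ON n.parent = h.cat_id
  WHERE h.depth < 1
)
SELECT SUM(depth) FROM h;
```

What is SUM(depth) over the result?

2

Base: cat_id=8 (Card) at depth 0.
Iteration 1: rows with parent in {8} -> NonFiction (id 9, depth 1), Mystery (id 10, depth 1).
Iteration 2: depth < 1 fails for all current rows; recursion stops.
SUM(depth) = 0 + 1 + 1 = 2.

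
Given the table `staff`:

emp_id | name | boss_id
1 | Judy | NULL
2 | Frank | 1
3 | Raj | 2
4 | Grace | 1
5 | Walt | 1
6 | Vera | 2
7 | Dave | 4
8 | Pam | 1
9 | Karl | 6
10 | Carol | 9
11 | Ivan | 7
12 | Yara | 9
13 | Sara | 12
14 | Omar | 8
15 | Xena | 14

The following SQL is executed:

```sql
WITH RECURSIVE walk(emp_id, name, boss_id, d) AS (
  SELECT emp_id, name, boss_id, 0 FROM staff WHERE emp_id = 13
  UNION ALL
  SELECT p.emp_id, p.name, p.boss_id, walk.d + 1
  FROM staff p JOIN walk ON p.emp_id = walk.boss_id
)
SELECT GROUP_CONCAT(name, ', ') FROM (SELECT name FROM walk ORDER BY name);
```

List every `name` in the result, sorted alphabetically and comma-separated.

Frank, Judy, Karl, Sara, Vera, Yara

Base: emp_id=13 (Sara), boss_id=12, d 0.
Iteration 1: join on emp_id=12 -> Yara (id 12, boss_id=9, d 1).
Iteration 2: join on emp_id=9 -> Karl (id 9, boss_id=6, d 2).
Iteration 3: join on emp_id=6 -> Vera (id 6, boss_id=2, d 3).
Iteration 4: join on emp_id=2 -> Frank (id 2, boss_id=1, d 4).
Iteration 5: join on emp_id=1 -> Judy (id 1, boss_id=NULL, d 5).
Iteration 6: boss_id is NULL; no match; recursion stops.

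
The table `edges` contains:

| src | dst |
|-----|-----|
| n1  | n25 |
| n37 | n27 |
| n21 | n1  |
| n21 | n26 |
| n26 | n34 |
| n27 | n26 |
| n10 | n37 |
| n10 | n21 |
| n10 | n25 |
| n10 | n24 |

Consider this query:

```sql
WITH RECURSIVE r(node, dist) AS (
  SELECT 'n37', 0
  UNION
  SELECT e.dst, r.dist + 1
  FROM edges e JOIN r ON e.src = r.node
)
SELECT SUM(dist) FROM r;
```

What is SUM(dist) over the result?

Base: (n37, dist=0).
Iteration 1: edges from {n37} -> (n27, dist=1).
Iteration 2: edges from {n27} -> (n26, dist=2).
Iteration 3: edges from {n26} -> (n34, dist=3).
Iteration 4: no outgoing edges from {n34}; recursion stops.
SUM(dist) = 0 + 1 + 2 + 3 = 6.

6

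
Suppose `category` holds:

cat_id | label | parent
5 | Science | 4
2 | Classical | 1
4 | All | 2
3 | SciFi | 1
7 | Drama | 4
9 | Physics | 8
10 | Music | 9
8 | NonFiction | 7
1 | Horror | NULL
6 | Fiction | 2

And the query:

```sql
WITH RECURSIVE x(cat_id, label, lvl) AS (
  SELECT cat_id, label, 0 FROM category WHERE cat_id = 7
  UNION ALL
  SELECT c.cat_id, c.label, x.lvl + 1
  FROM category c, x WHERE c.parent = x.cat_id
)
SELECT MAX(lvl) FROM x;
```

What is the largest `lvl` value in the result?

3

Base: cat_id=7 (Drama) at lvl 0.
Iteration 1: rows with parent in {7} -> NonFiction (id 8, lvl 1).
Iteration 2: rows with parent in {8} -> Physics (id 9, lvl 2).
Iteration 3: rows with parent in {9} -> Music (id 10, lvl 3).
Iteration 4: no rows with parent in {10}; recursion stops.
lvl values: 0, 1, 2, 3; the maximum is 3.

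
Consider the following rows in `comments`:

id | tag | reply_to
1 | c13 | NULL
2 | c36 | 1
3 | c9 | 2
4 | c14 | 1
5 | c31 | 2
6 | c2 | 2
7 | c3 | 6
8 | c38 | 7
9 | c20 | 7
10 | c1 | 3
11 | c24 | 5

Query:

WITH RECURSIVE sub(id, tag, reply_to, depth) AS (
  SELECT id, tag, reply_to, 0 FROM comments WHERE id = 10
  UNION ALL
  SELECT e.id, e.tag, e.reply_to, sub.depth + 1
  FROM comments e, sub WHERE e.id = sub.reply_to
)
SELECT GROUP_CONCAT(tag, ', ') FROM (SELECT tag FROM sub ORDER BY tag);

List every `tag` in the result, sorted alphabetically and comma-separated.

c1, c13, c36, c9

Base: id=10 (c1), reply_to=3, depth 0.
Iteration 1: join on id=3 -> c9 (id 3, reply_to=2, depth 1).
Iteration 2: join on id=2 -> c36 (id 2, reply_to=1, depth 2).
Iteration 3: join on id=1 -> c13 (id 1, reply_to=NULL, depth 3).
Iteration 4: reply_to is NULL; no match; recursion stops.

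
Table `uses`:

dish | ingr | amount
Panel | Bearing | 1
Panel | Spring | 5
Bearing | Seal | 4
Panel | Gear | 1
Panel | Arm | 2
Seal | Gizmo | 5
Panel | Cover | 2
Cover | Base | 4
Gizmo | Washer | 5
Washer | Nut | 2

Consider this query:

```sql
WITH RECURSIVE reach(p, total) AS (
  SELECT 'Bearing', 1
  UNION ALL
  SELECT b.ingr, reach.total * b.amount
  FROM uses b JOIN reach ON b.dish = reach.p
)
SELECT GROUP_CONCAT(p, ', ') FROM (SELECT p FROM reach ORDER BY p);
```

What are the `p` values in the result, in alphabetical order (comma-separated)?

Bearing, Gizmo, Nut, Seal, Washer

Base: (Bearing, total=1).
Iteration 1: components of {Bearing} -> Seal = 1*4 = 4.
Iteration 2: components of {Seal} -> Gizmo = 4*5 = 20.
Iteration 3: components of {Gizmo} -> Washer = 20*5 = 100.
Iteration 4: components of {Washer} -> Nut = 100*2 = 200.
Iteration 5: no further components; recursion stops.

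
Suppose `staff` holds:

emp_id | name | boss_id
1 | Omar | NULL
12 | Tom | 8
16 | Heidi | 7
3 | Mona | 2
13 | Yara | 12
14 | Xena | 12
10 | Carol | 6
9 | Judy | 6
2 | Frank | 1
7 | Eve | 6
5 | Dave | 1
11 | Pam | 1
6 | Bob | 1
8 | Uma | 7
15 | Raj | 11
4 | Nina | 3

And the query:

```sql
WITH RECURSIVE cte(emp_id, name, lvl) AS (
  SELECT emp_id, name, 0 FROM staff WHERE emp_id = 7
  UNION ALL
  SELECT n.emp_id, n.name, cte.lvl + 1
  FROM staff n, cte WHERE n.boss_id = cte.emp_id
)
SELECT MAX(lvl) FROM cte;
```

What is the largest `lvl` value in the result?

Base: emp_id=7 (Eve) at lvl 0.
Iteration 1: rows with boss_id in {7} -> Uma (id 8, lvl 1), Heidi (id 16, lvl 1).
Iteration 2: rows with boss_id in {8,16} -> Tom (id 12, lvl 2).
Iteration 3: rows with boss_id in {12} -> Yara (id 13, lvl 3), Xena (id 14, lvl 3).
Iteration 4: no rows with boss_id in {13,14}; recursion stops.
lvl values: 0, 1, 1, 2, 3, 3; the maximum is 3.

3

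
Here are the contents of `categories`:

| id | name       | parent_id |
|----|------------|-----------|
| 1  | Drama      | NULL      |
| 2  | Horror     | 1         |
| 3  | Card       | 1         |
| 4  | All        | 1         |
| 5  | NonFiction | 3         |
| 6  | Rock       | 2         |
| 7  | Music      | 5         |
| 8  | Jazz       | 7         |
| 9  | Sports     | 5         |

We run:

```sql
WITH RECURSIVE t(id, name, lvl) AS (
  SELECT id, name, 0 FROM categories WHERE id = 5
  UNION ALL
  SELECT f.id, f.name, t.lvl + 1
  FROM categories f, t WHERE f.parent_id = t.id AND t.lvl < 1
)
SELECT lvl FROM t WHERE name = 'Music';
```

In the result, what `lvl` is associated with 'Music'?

Base: id=5 (NonFiction) at lvl 0.
Iteration 1: rows with parent_id in {5} -> Music (id 7, lvl 1), Sports (id 9, lvl 1).
Iteration 2: lvl < 1 fails for all current rows; recursion stops.

1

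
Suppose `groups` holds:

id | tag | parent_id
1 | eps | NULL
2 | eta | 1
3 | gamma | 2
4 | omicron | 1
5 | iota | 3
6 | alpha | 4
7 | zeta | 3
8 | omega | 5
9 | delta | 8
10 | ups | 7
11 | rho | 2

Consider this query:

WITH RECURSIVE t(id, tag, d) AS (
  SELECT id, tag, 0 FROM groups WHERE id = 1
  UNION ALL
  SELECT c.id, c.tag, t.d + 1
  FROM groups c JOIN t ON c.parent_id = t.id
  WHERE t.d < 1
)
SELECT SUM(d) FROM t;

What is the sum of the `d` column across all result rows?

2

Base: id=1 (eps) at d 0.
Iteration 1: rows with parent_id in {1} -> eta (id 2, d 1), omicron (id 4, d 1).
Iteration 2: d < 1 fails for all current rows; recursion stops.
SUM(d) = 0 + 1 + 1 = 2.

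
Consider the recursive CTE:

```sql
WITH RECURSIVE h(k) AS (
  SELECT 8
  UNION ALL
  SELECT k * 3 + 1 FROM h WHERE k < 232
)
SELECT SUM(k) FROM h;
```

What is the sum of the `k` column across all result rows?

Base: k=8.
Iteration 1: 8 < 232 holds -> k = 8 * 3 + 1 = 25.
Iteration 2: 25 < 232 holds -> k = 25 * 3 + 1 = 76.
Iteration 3: 76 < 232 holds -> k = 76 * 3 + 1 = 229.
Iteration 4: 229 < 232 holds -> k = 229 * 3 + 1 = 688.
Iteration 5: 688 < 232 fails; recursion stops.
SUM(k) = 8 + 25 + 76 + 229 + 688 = 1026.

1026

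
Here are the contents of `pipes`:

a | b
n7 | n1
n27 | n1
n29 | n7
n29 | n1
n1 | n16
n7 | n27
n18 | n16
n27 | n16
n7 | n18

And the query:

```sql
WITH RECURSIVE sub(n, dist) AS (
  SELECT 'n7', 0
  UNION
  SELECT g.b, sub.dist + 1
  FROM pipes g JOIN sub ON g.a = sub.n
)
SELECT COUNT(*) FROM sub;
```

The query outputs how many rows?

Base: (n7, dist=0).
Iteration 1: edges from {n7} -> (n1, dist=1), (n18, dist=1), (n27, dist=1).
Iteration 2: edges from {n1,n18,n27} -> (n1, dist=2), (n16, dist=2). [UNION drops 2 duplicate row(s)]
Iteration 3: edges from {n1,n16} -> (n16, dist=3).
Iteration 4: no outgoing edges from {n16}; recursion stops.
Total rows emitted: 7.

7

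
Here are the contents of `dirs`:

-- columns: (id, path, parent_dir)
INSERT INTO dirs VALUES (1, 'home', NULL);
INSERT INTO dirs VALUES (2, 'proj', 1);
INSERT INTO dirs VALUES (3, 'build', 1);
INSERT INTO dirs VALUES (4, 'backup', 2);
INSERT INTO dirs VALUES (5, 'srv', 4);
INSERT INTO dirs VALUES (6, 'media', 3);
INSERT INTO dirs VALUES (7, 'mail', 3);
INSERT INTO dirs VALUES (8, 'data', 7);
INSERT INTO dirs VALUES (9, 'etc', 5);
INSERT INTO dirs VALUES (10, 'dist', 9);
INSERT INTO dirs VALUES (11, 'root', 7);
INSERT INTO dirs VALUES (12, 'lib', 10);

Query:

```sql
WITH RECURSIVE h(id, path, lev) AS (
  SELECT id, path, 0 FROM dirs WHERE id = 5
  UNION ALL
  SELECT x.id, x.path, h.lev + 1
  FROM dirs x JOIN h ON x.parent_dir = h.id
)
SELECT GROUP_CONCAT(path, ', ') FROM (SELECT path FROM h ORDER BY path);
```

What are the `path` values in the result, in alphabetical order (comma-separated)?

Base: id=5 (srv) at lev 0.
Iteration 1: rows with parent_dir in {5} -> etc (id 9, lev 1).
Iteration 2: rows with parent_dir in {9} -> dist (id 10, lev 2).
Iteration 3: rows with parent_dir in {10} -> lib (id 12, lev 3).
Iteration 4: no rows with parent_dir in {12}; recursion stops.

dist, etc, lib, srv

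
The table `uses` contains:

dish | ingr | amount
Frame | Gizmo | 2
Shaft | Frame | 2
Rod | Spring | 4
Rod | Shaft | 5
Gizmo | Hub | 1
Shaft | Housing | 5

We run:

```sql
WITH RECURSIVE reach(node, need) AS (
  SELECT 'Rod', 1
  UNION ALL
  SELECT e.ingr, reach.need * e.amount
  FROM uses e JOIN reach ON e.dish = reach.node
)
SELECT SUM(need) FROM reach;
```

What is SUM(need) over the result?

Base: (Rod, need=1).
Iteration 1: components of {Rod} -> Shaft = 1*5 = 5, Spring = 1*4 = 4.
Iteration 2: components of {Shaft,Spring} -> Frame = 5*2 = 10, Housing = 5*5 = 25.
Iteration 3: components of {Frame,Housing} -> Gizmo = 10*2 = 20.
Iteration 4: components of {Gizmo} -> Hub = 20*1 = 20.
Iteration 5: no further components; recursion stops.
SUM(need) = 1 + 5 + 4 + 10 + 25 + 20 + 20 = 85.

85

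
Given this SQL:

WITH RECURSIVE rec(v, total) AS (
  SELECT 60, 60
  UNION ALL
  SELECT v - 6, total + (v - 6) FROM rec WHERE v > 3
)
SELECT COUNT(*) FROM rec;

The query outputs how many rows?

11

Base: v=60, total=60.
Iteration 1: 60 > 3 holds -> v = 60 - 6 = 54, total = 60 + 54 = 114.
Iteration 2: 54 > 3 holds -> v = 54 - 6 = 48, total = 114 + 48 = 162.
Iteration 3: 48 > 3 holds -> v = 48 - 6 = 42, total = 162 + 42 = 204.
Iteration 4: 42 > 3 holds -> v = 42 - 6 = 36, total = 204 + 36 = 240.
Iteration 5: 36 > 3 holds -> v = 36 - 6 = 30, total = 240 + 30 = 270.
Iteration 6: 30 > 3 holds -> v = 30 - 6 = 24, total = 270 + 24 = 294.
Iteration 7: 24 > 3 holds -> v = 24 - 6 = 18, total = 294 + 18 = 312.
Iteration 8: 18 > 3 holds -> v = 18 - 6 = 12, total = 312 + 12 = 324.
Iteration 9: 12 > 3 holds -> v = 12 - 6 = 6, total = 324 + 6 = 330.
Iteration 10: 6 > 3 holds -> v = 6 - 6 = 0, total = 330 + 0 = 330.
Iteration 11: 0 > 3 fails; recursion stops.
Total rows emitted: 11.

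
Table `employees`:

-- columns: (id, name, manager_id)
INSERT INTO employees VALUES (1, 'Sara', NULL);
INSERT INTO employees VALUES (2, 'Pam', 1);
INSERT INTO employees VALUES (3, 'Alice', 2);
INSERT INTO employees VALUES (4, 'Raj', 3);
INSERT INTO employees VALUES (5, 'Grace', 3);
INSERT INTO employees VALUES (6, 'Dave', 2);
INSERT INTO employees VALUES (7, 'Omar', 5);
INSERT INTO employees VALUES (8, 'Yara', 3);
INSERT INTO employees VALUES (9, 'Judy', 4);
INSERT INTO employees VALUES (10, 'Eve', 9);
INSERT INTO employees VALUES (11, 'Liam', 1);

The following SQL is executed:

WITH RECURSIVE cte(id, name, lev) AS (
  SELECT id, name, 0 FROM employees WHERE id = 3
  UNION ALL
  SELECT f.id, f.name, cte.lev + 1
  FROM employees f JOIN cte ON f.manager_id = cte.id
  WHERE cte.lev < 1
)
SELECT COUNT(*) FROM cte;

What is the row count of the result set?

4

Base: id=3 (Alice) at lev 0.
Iteration 1: rows with manager_id in {3} -> Raj (id 4, lev 1), Grace (id 5, lev 1), Yara (id 8, lev 1).
Iteration 2: lev < 1 fails for all current rows; recursion stops.
Total rows emitted: 4.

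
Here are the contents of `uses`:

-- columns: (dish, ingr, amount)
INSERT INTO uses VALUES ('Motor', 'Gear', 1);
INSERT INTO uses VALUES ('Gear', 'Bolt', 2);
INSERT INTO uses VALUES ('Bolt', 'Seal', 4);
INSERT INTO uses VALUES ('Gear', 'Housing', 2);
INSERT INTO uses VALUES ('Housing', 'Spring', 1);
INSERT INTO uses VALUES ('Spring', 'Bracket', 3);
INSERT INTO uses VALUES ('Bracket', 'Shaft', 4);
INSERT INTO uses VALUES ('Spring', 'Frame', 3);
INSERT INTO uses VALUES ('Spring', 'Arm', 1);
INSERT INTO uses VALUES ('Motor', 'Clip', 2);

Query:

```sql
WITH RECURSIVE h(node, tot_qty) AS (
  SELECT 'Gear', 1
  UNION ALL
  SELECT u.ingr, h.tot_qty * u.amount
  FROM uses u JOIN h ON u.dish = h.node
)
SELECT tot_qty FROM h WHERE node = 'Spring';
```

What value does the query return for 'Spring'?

Base: (Gear, tot_qty=1).
Iteration 1: components of {Gear} -> Bolt = 1*2 = 2, Housing = 1*2 = 2.
Iteration 2: components of {Bolt,Housing} -> Seal = 2*4 = 8, Spring = 2*1 = 2.
Iteration 3: components of {Seal,Spring} -> Arm = 2*1 = 2, Bracket = 2*3 = 6, Frame = 2*3 = 6.
Iteration 4: components of {Arm,Bracket,Frame} -> Shaft = 6*4 = 24.
Iteration 5: no further components; recursion stops.

2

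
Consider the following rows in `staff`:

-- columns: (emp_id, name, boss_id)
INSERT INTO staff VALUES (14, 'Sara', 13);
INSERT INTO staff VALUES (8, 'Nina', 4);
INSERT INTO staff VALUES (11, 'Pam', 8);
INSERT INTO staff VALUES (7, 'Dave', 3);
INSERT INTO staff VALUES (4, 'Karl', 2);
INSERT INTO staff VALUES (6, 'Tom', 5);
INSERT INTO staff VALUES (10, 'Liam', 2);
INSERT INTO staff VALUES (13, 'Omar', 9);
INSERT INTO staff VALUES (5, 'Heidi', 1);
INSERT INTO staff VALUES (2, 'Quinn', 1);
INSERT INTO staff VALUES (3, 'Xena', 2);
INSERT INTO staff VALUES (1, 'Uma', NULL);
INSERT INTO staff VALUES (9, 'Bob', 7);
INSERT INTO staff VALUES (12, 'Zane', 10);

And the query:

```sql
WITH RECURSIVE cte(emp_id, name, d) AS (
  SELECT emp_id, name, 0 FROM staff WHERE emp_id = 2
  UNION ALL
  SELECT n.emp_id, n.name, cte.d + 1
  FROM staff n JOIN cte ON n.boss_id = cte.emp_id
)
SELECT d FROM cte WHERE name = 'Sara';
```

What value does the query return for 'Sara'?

Base: emp_id=2 (Quinn) at d 0.
Iteration 1: rows with boss_id in {2} -> Xena (id 3, d 1), Karl (id 4, d 1), Liam (id 10, d 1).
Iteration 2: rows with boss_id in {3,4,10} -> Dave (id 7, d 2), Nina (id 8, d 2), Zane (id 12, d 2).
Iteration 3: rows with boss_id in {7,8,12} -> Bob (id 9, d 3), Pam (id 11, d 3).
Iteration 4: rows with boss_id in {9,11} -> Omar (id 13, d 4).
Iteration 5: rows with boss_id in {13} -> Sara (id 14, d 5).
Iteration 6: no rows with boss_id in {14}; recursion stops.

5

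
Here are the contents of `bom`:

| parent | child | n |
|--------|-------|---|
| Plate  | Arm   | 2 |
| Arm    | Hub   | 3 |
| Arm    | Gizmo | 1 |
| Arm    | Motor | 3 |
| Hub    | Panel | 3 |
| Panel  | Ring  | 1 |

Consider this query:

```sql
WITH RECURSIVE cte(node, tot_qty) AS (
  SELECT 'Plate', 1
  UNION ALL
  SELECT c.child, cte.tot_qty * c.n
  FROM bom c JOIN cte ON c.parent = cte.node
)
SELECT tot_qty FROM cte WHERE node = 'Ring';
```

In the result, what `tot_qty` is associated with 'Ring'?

18

Base: (Plate, tot_qty=1).
Iteration 1: components of {Plate} -> Arm = 1*2 = 2.
Iteration 2: components of {Arm} -> Gizmo = 2*1 = 2, Hub = 2*3 = 6, Motor = 2*3 = 6.
Iteration 3: components of {Gizmo,Hub,Motor} -> Panel = 6*3 = 18.
Iteration 4: components of {Panel} -> Ring = 18*1 = 18.
Iteration 5: no further components; recursion stops.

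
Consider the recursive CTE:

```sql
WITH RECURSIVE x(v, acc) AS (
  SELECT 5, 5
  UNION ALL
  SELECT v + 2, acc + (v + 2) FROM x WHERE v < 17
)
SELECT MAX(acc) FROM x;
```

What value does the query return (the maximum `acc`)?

77

Base: v=5, acc=5.
Iteration 1: 5 < 17 holds -> v = 5 + 2 = 7, acc = 5 + 7 = 12.
Iteration 2: 7 < 17 holds -> v = 7 + 2 = 9, acc = 12 + 9 = 21.
Iteration 3: 9 < 17 holds -> v = 9 + 2 = 11, acc = 21 + 11 = 32.
Iteration 4: 11 < 17 holds -> v = 11 + 2 = 13, acc = 32 + 13 = 45.
Iteration 5: 13 < 17 holds -> v = 13 + 2 = 15, acc = 45 + 15 = 60.
Iteration 6: 15 < 17 holds -> v = 15 + 2 = 17, acc = 60 + 17 = 77.
Iteration 7: 17 < 17 fails; recursion stops.
acc values: 5, 12, 21, 32, 45, 60, 77; the maximum is 77.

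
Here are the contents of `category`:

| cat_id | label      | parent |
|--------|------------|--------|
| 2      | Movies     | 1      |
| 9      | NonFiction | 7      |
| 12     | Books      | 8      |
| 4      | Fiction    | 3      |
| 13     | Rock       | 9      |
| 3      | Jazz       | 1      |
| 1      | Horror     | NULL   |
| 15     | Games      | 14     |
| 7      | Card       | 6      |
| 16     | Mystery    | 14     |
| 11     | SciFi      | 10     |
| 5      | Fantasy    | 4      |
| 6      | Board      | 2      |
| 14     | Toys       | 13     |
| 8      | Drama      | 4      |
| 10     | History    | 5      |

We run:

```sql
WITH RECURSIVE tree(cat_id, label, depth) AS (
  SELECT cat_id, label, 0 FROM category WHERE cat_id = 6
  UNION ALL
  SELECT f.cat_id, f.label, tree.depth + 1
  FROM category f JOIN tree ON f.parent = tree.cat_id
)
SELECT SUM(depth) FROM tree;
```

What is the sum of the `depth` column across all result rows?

20

Base: cat_id=6 (Board) at depth 0.
Iteration 1: rows with parent in {6} -> Card (id 7, depth 1).
Iteration 2: rows with parent in {7} -> NonFiction (id 9, depth 2).
Iteration 3: rows with parent in {9} -> Rock (id 13, depth 3).
Iteration 4: rows with parent in {13} -> Toys (id 14, depth 4).
Iteration 5: rows with parent in {14} -> Games (id 15, depth 5), Mystery (id 16, depth 5).
Iteration 6: no rows with parent in {15,16}; recursion stops.
SUM(depth) = 0 + 1 + 2 + 3 + 4 + 5 + 5 = 20.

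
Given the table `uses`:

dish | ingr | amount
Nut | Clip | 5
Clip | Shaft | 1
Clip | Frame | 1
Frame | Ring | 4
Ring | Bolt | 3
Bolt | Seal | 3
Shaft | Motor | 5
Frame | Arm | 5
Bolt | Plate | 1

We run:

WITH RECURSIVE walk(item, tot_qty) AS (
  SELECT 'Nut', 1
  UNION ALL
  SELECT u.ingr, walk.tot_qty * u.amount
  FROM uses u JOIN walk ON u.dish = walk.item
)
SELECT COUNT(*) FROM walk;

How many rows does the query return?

10

Base: (Nut, tot_qty=1).
Iteration 1: components of {Nut} -> Clip = 1*5 = 5.
Iteration 2: components of {Clip} -> Frame = 5*1 = 5, Shaft = 5*1 = 5.
Iteration 3: components of {Frame,Shaft} -> Arm = 5*5 = 25, Motor = 5*5 = 25, Ring = 5*4 = 20.
Iteration 4: components of {Arm,Motor,Ring} -> Bolt = 20*3 = 60.
Iteration 5: components of {Bolt} -> Plate = 60*1 = 60, Seal = 60*3 = 180.
Iteration 6: no further components; recursion stops.
Total rows emitted: 10.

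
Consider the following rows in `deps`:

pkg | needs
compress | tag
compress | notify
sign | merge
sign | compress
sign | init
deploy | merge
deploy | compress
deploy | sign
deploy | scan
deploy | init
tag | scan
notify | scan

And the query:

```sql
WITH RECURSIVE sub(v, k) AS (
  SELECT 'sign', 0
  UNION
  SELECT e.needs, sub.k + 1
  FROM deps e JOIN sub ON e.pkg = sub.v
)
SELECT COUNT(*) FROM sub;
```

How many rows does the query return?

7

Base: (sign, k=0).
Iteration 1: edges from {sign} -> (compress, k=1), (init, k=1), (merge, k=1).
Iteration 2: edges from {compress,init,merge} -> (notify, k=2), (tag, k=2).
Iteration 3: edges from {notify,tag} -> (scan, k=3). [UNION drops 1 duplicate row(s)]
Iteration 4: no outgoing edges from {scan}; recursion stops.
Total rows emitted: 7.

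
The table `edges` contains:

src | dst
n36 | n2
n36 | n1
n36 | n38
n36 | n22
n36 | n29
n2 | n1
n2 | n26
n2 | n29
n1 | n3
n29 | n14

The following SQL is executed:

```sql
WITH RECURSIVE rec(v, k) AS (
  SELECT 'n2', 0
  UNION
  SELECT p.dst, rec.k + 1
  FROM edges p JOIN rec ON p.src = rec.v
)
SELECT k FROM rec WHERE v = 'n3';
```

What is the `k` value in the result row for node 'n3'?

2

Base: (n2, k=0).
Iteration 1: edges from {n2} -> (n1, k=1), (n26, k=1), (n29, k=1).
Iteration 2: edges from {n1,n26,n29} -> (n14, k=2), (n3, k=2).
Iteration 3: no outgoing edges from {n14,n3}; recursion stops.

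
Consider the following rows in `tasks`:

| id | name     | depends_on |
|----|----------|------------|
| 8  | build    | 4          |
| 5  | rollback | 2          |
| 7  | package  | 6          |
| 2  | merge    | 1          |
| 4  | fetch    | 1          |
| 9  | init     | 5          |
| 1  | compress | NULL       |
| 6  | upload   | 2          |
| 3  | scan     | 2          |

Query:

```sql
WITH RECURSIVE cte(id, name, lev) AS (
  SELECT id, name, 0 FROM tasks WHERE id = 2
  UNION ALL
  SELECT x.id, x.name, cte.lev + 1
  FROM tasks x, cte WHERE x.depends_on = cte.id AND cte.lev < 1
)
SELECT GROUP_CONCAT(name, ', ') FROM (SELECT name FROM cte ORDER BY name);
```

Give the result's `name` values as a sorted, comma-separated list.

merge, rollback, scan, upload

Base: id=2 (merge) at lev 0.
Iteration 1: rows with depends_on in {2} -> scan (id 3, lev 1), rollback (id 5, lev 1), upload (id 6, lev 1).
Iteration 2: lev < 1 fails for all current rows; recursion stops.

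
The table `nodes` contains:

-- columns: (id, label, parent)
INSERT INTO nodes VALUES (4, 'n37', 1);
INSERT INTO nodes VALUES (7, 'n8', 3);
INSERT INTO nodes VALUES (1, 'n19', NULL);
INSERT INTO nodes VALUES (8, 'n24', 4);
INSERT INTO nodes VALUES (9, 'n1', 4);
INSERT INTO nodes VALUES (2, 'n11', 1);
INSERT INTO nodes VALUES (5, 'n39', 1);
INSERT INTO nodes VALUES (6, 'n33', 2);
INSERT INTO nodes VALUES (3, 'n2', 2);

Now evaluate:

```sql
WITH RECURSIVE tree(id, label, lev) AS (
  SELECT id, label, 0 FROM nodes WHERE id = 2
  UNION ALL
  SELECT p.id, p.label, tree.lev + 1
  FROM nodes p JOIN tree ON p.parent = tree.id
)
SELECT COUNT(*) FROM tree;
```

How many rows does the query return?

4

Base: id=2 (n11) at lev 0.
Iteration 1: rows with parent in {2} -> n2 (id 3, lev 1), n33 (id 6, lev 1).
Iteration 2: rows with parent in {3,6} -> n8 (id 7, lev 2).
Iteration 3: no rows with parent in {7}; recursion stops.
Total rows emitted: 4.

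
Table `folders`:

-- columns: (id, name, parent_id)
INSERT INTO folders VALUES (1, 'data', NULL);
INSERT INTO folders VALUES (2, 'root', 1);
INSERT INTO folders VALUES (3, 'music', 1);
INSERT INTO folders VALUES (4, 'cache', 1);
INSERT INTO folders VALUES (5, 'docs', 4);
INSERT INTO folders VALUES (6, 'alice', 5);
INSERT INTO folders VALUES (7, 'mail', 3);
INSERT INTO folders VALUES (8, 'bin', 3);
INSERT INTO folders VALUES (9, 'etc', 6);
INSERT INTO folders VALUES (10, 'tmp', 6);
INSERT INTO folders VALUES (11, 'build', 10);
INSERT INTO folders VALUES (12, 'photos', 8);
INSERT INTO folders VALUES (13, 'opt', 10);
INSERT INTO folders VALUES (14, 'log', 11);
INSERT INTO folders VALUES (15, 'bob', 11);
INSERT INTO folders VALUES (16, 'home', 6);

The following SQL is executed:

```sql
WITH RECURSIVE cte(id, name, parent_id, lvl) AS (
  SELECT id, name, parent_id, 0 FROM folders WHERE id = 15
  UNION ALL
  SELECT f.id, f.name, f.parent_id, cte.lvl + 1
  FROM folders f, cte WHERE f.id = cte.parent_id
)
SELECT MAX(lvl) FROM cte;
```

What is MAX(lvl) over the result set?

Base: id=15 (bob), parent_id=11, lvl 0.
Iteration 1: join on id=11 -> build (id 11, parent_id=10, lvl 1).
Iteration 2: join on id=10 -> tmp (id 10, parent_id=6, lvl 2).
Iteration 3: join on id=6 -> alice (id 6, parent_id=5, lvl 3).
Iteration 4: join on id=5 -> docs (id 5, parent_id=4, lvl 4).
Iteration 5: join on id=4 -> cache (id 4, parent_id=1, lvl 5).
Iteration 6: join on id=1 -> data (id 1, parent_id=NULL, lvl 6).
Iteration 7: parent_id is NULL; no match; recursion stops.
lvl values: 0, 1, 2, 3, 4, 5, 6; the maximum is 6.

6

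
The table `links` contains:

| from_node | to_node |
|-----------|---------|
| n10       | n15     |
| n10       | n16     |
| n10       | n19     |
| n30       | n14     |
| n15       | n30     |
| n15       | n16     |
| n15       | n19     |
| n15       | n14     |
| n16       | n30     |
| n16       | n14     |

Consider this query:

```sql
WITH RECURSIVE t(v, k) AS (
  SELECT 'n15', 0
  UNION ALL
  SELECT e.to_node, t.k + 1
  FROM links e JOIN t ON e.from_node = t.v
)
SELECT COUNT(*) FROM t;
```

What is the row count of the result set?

9

Base: (n15, k=0).
Iteration 1: edges from {n15} -> (n14, k=1), (n16, k=1), (n19, k=1), (n30, k=1).
Iteration 2: edges from {n14,n16,n19,n30} -> (n14, k=2) x2, (n30, k=2). [UNION ALL keeps all 3 new rows, including repeats]
Iteration 3: edges from {n14,n30} -> (n14, k=3).
Iteration 4: no outgoing edges from {n14}; recursion stops.
Total rows emitted: 9.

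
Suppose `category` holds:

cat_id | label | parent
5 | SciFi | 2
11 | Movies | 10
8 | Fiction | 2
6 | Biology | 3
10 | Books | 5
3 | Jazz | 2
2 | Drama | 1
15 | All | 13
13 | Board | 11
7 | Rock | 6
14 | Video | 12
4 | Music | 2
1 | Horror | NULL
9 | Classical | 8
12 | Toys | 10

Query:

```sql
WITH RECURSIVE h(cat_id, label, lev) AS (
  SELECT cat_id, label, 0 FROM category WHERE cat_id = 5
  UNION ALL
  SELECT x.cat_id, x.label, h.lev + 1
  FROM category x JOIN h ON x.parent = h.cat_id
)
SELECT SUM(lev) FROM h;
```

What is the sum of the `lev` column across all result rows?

Base: cat_id=5 (SciFi) at lev 0.
Iteration 1: rows with parent in {5} -> Books (id 10, lev 1).
Iteration 2: rows with parent in {10} -> Movies (id 11, lev 2), Toys (id 12, lev 2).
Iteration 3: rows with parent in {11,12} -> Board (id 13, lev 3), Video (id 14, lev 3).
Iteration 4: rows with parent in {13,14} -> All (id 15, lev 4).
Iteration 5: no rows with parent in {15}; recursion stops.
SUM(lev) = 0 + 1 + 2 + 2 + 3 + 3 + 4 = 15.

15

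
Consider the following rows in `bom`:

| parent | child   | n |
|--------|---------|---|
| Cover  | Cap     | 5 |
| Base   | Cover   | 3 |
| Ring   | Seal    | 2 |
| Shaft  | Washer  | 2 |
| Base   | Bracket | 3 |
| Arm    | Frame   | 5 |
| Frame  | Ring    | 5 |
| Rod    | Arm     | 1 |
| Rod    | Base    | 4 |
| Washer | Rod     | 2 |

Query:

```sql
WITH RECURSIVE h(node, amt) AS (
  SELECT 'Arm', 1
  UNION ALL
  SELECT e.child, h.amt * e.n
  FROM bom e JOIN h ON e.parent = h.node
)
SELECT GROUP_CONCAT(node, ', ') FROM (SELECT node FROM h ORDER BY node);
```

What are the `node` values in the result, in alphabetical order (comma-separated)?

Arm, Frame, Ring, Seal

Base: (Arm, amt=1).
Iteration 1: components of {Arm} -> Frame = 1*5 = 5.
Iteration 2: components of {Frame} -> Ring = 5*5 = 25.
Iteration 3: components of {Ring} -> Seal = 25*2 = 50.
Iteration 4: no further components; recursion stops.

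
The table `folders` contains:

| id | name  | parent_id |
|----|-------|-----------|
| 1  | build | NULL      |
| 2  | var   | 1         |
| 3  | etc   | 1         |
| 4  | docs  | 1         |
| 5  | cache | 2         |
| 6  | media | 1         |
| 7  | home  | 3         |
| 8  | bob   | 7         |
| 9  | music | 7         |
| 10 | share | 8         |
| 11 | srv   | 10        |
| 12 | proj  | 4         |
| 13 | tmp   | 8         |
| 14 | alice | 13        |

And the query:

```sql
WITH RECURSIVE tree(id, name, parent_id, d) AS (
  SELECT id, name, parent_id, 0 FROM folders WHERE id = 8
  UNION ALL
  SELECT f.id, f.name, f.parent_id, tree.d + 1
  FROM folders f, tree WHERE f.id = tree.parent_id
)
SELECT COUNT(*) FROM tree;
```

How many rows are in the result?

4

Base: id=8 (bob), parent_id=7, d 0.
Iteration 1: join on id=7 -> home (id 7, parent_id=3, d 1).
Iteration 2: join on id=3 -> etc (id 3, parent_id=1, d 2).
Iteration 3: join on id=1 -> build (id 1, parent_id=NULL, d 3).
Iteration 4: parent_id is NULL; no match; recursion stops.
Total rows emitted: 4.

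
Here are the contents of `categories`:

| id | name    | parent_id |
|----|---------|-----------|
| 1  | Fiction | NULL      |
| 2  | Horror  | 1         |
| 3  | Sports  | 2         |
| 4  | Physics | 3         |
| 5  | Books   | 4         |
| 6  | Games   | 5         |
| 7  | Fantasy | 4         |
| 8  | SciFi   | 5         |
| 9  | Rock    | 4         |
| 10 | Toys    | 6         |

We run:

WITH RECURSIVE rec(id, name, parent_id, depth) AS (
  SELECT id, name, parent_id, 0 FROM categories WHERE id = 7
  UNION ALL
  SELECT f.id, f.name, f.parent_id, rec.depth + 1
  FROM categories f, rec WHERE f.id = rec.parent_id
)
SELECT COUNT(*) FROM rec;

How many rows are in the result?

5

Base: id=7 (Fantasy), parent_id=4, depth 0.
Iteration 1: join on id=4 -> Physics (id 4, parent_id=3, depth 1).
Iteration 2: join on id=3 -> Sports (id 3, parent_id=2, depth 2).
Iteration 3: join on id=2 -> Horror (id 2, parent_id=1, depth 3).
Iteration 4: join on id=1 -> Fiction (id 1, parent_id=NULL, depth 4).
Iteration 5: parent_id is NULL; no match; recursion stops.
Total rows emitted: 5.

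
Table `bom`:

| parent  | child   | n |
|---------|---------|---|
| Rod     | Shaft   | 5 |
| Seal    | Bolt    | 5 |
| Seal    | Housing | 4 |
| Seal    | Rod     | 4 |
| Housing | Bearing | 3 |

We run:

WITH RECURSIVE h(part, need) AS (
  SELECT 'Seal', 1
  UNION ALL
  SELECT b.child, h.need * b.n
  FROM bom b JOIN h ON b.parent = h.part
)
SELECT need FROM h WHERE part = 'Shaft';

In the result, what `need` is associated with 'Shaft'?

Base: (Seal, need=1).
Iteration 1: components of {Seal} -> Bolt = 1*5 = 5, Housing = 1*4 = 4, Rod = 1*4 = 4.
Iteration 2: components of {Bolt,Housing,Rod} -> Bearing = 4*3 = 12, Shaft = 4*5 = 20.
Iteration 3: no further components; recursion stops.

20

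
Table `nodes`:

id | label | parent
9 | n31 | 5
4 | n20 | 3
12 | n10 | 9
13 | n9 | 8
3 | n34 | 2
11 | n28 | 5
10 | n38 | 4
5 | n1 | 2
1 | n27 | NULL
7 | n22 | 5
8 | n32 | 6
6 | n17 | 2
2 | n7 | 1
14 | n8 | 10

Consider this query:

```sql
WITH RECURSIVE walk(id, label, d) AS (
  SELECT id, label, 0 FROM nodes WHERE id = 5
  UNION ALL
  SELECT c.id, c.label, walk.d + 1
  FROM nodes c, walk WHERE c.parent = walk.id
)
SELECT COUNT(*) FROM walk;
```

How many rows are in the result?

Base: id=5 (n1) at d 0.
Iteration 1: rows with parent in {5} -> n22 (id 7, d 1), n31 (id 9, d 1), n28 (id 11, d 1).
Iteration 2: rows with parent in {7,9,11} -> n10 (id 12, d 2).
Iteration 3: no rows with parent in {12}; recursion stops.
Total rows emitted: 5.

5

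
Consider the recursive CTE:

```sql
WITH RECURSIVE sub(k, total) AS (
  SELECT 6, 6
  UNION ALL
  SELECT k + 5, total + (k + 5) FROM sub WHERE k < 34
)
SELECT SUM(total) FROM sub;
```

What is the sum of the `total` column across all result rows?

448

Base: k=6, total=6.
Iteration 1: 6 < 34 holds -> k = 6 + 5 = 11, total = 6 + 11 = 17.
Iteration 2: 11 < 34 holds -> k = 11 + 5 = 16, total = 17 + 16 = 33.
Iteration 3: 16 < 34 holds -> k = 16 + 5 = 21, total = 33 + 21 = 54.
Iteration 4: 21 < 34 holds -> k = 21 + 5 = 26, total = 54 + 26 = 80.
Iteration 5: 26 < 34 holds -> k = 26 + 5 = 31, total = 80 + 31 = 111.
Iteration 6: 31 < 34 holds -> k = 31 + 5 = 36, total = 111 + 36 = 147.
Iteration 7: 36 < 34 fails; recursion stops.
SUM(total) = 6 + 17 + 33 + 54 + 80 + 111 + 147 = 448.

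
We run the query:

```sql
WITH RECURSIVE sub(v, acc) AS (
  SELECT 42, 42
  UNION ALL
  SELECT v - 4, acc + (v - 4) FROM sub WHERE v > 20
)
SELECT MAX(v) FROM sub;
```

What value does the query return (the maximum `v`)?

Base: v=42, acc=42.
Iteration 1: 42 > 20 holds -> v = 42 - 4 = 38, acc = 42 + 38 = 80.
Iteration 2: 38 > 20 holds -> v = 38 - 4 = 34, acc = 80 + 34 = 114.
Iteration 3: 34 > 20 holds -> v = 34 - 4 = 30, acc = 114 + 30 = 144.
Iteration 4: 30 > 20 holds -> v = 30 - 4 = 26, acc = 144 + 26 = 170.
Iteration 5: 26 > 20 holds -> v = 26 - 4 = 22, acc = 170 + 22 = 192.
Iteration 6: 22 > 20 holds -> v = 22 - 4 = 18, acc = 192 + 18 = 210.
Iteration 7: 18 > 20 fails; recursion stops.
v values: 42, 38, 34, 30, 26, 22, 18; the maximum is 42.

42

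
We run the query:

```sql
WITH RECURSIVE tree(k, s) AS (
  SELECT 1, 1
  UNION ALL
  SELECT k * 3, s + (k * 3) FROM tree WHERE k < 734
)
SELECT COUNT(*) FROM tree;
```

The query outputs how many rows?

Base: k=1, s=1.
Iteration 1: 1 < 734 holds -> k = 1 * 3 = 3, s = 1 + 3 = 4.
Iteration 2: 3 < 734 holds -> k = 3 * 3 = 9, s = 4 + 9 = 13.
Iteration 3: 9 < 734 holds -> k = 9 * 3 = 27, s = 13 + 27 = 40.
Iteration 4: 27 < 734 holds -> k = 27 * 3 = 81, s = 40 + 81 = 121.
Iteration 5: 81 < 734 holds -> k = 81 * 3 = 243, s = 121 + 243 = 364.
Iteration 6: 243 < 734 holds -> k = 243 * 3 = 729, s = 364 + 729 = 1093.
Iteration 7: 729 < 734 holds -> k = 729 * 3 = 2187, s = 1093 + 2187 = 3280.
Iteration 8: 2187 < 734 fails; recursion stops.
Total rows emitted: 8.

8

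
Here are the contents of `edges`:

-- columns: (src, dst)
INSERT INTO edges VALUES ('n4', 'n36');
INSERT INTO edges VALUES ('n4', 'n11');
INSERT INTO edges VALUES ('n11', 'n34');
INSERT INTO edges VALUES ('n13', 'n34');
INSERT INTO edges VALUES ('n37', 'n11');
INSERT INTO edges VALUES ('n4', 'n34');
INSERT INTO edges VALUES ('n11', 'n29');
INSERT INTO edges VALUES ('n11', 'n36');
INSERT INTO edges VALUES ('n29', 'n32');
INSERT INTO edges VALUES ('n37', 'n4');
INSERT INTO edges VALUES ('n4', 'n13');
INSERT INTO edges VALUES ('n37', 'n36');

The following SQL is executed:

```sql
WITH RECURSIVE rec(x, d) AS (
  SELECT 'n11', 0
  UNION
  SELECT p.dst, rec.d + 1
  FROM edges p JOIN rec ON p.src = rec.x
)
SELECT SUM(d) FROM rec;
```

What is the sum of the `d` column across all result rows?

Base: (n11, d=0).
Iteration 1: edges from {n11} -> (n29, d=1), (n34, d=1), (n36, d=1).
Iteration 2: edges from {n29,n34,n36} -> (n32, d=2).
Iteration 3: no outgoing edges from {n32}; recursion stops.
SUM(d) = 0 + 1 + 1 + 1 + 2 = 5.

5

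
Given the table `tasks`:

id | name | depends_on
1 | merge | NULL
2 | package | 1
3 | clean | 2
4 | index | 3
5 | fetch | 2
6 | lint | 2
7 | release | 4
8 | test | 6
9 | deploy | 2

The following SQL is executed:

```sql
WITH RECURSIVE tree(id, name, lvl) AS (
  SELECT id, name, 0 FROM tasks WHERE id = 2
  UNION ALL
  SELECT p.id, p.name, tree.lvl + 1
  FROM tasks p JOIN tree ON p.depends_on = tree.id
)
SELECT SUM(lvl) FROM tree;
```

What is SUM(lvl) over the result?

Base: id=2 (package) at lvl 0.
Iteration 1: rows with depends_on in {2} -> clean (id 3, lvl 1), fetch (id 5, lvl 1), lint (id 6, lvl 1), deploy (id 9, lvl 1).
Iteration 2: rows with depends_on in {3,5,6,9} -> index (id 4, lvl 2), test (id 8, lvl 2).
Iteration 3: rows with depends_on in {4,8} -> release (id 7, lvl 3).
Iteration 4: no rows with depends_on in {7}; recursion stops.
SUM(lvl) = 0 + 1 + 1 + 1 + 1 + 2 + 2 + 3 = 11.

11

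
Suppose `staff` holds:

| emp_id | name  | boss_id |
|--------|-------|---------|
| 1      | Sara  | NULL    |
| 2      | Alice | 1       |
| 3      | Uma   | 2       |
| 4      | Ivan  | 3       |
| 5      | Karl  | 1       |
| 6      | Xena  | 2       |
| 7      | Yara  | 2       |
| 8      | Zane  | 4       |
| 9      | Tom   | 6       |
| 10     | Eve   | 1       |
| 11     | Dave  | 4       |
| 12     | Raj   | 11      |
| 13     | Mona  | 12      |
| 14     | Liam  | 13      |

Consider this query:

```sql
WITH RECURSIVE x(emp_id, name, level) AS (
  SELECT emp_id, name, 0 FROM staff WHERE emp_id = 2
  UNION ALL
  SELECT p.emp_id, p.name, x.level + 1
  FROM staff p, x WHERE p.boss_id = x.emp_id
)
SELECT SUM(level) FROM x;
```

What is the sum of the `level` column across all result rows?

Base: emp_id=2 (Alice) at level 0.
Iteration 1: rows with boss_id in {2} -> Uma (id 3, level 1), Xena (id 6, level 1), Yara (id 7, level 1).
Iteration 2: rows with boss_id in {3,6,7} -> Ivan (id 4, level 2), Tom (id 9, level 2).
Iteration 3: rows with boss_id in {4,9} -> Zane (id 8, level 3), Dave (id 11, level 3).
Iteration 4: rows with boss_id in {8,11} -> Raj (id 12, level 4).
Iteration 5: rows with boss_id in {12} -> Mona (id 13, level 5).
Iteration 6: rows with boss_id in {13} -> Liam (id 14, level 6).
Iteration 7: no rows with boss_id in {14}; recursion stops.
SUM(level) = 0 + 1 + 1 + 1 + 2 + 2 + 3 + 3 + 4 + 5 + 6 = 28.

28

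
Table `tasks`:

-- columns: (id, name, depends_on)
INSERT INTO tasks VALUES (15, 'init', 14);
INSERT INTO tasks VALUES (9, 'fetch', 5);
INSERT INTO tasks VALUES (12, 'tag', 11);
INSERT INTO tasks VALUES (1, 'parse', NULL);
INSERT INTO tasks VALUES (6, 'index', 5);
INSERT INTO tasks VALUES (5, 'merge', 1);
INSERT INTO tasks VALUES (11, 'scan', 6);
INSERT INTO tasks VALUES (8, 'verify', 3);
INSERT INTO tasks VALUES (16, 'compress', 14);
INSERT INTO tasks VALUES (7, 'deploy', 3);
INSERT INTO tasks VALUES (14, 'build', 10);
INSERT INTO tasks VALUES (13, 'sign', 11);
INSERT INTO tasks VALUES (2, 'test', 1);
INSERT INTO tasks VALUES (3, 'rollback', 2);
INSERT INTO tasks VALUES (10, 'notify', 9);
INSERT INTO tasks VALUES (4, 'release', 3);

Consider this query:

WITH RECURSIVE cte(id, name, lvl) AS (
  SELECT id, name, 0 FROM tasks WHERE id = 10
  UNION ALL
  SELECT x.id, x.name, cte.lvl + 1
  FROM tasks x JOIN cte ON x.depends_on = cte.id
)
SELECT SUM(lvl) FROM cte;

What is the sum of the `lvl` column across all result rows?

Base: id=10 (notify) at lvl 0.
Iteration 1: rows with depends_on in {10} -> build (id 14, lvl 1).
Iteration 2: rows with depends_on in {14} -> init (id 15, lvl 2), compress (id 16, lvl 2).
Iteration 3: no rows with depends_on in {15,16}; recursion stops.
SUM(lvl) = 0 + 1 + 2 + 2 = 5.

5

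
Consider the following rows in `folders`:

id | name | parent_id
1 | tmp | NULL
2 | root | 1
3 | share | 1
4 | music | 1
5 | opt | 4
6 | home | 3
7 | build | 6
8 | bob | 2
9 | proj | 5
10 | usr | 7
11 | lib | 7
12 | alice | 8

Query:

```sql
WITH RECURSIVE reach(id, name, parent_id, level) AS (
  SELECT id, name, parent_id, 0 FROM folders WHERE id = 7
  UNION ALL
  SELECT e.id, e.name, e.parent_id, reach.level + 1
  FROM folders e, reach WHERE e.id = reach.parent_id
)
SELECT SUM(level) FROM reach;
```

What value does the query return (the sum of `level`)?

6

Base: id=7 (build), parent_id=6, level 0.
Iteration 1: join on id=6 -> home (id 6, parent_id=3, level 1).
Iteration 2: join on id=3 -> share (id 3, parent_id=1, level 2).
Iteration 3: join on id=1 -> tmp (id 1, parent_id=NULL, level 3).
Iteration 4: parent_id is NULL; no match; recursion stops.
SUM(level) = 0 + 1 + 2 + 3 = 6.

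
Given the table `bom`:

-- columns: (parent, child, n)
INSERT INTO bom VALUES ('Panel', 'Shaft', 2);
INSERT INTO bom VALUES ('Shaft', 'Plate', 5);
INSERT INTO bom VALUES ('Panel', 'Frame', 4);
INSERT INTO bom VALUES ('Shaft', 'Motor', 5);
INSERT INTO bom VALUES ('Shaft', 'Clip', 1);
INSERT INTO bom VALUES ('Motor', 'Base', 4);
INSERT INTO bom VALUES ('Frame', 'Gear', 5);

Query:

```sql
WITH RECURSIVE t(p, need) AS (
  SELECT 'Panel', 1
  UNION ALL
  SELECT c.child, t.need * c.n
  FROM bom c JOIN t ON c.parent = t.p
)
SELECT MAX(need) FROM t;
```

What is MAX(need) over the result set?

40

Base: (Panel, need=1).
Iteration 1: components of {Panel} -> Frame = 1*4 = 4, Shaft = 1*2 = 2.
Iteration 2: components of {Frame,Shaft} -> Clip = 2*1 = 2, Gear = 4*5 = 20, Motor = 2*5 = 10, Plate = 2*5 = 10.
Iteration 3: components of {Clip,Gear,Motor,Plate} -> Base = 10*4 = 40.
Iteration 4: no further components; recursion stops.
need values: 1, 2, 4, 10, 10, 2, 20, 40; the maximum is 40.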